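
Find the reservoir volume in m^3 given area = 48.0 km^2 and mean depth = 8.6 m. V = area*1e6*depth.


V = 48.0 * 1e6 * 8.6 = 4.1280e+08 m^3


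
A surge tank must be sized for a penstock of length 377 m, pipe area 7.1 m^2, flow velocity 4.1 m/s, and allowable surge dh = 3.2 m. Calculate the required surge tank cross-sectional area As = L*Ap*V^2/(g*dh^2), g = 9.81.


As = 377 * 7.1 * 4.1^2 / (9.81 * 3.2^2) = 447.9179 m^2


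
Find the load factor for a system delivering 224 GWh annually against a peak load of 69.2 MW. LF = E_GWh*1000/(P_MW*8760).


LF = 224 * 1000 / (69.2 * 8760) = 0.3695


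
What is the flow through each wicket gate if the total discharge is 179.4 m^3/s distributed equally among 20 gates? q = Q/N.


q = 179.4 / 20 = 8.9700 m^3/s


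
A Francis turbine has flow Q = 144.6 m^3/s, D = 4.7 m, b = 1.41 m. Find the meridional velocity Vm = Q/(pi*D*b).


Vm = 144.6 / (pi * 4.7 * 1.41) = 6.9455 m/s


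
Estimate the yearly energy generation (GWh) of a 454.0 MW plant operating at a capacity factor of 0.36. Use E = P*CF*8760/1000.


E = 454.0 * 0.36 * 8760 / 1000 = 1431.7344 GWh


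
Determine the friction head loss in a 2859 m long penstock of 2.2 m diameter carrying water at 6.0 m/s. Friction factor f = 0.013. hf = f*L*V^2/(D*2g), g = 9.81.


hf = 0.013 * 2859 * 6.0^2 / (2.2 * 2 * 9.81) = 30.9983 m


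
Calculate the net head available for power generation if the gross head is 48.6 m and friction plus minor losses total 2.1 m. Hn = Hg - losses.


Hn = 48.6 - 2.1 = 46.5000 m


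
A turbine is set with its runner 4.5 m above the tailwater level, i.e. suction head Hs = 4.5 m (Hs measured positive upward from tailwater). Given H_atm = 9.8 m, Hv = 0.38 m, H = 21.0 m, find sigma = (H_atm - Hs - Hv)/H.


sigma = (9.8 - 4.5 - 0.38) / 21.0 = 0.2343


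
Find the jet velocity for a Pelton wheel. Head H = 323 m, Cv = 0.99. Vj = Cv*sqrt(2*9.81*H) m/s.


Vj = 0.99 * sqrt(2*9.81*323) = 78.8108 m/s


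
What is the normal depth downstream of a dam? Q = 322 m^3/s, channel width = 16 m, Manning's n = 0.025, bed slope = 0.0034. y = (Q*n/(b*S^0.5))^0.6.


y = (322 * 0.025 / (16 * 0.0034^0.5))^0.6 = 3.6439 m


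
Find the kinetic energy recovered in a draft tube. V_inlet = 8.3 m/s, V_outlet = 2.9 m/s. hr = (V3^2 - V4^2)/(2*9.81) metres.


hr = (8.3^2 - 2.9^2) / (2*9.81) = 3.0826 m


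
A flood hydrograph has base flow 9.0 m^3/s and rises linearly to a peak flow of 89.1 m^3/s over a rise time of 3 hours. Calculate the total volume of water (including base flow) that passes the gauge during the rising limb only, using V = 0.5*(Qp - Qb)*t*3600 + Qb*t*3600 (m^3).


V = 0.5*(89.1 - 9.0)*3*3600 + 9.0*3*3600 = 529740.0000 m^3


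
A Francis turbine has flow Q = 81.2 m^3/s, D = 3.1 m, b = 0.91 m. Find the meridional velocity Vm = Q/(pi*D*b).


Vm = 81.2 / (pi * 3.1 * 0.91) = 9.1623 m/s


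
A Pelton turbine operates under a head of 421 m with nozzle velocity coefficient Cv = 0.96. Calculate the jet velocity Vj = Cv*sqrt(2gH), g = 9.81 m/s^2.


Vj = 0.96 * sqrt(2*9.81*421) = 87.2493 m/s


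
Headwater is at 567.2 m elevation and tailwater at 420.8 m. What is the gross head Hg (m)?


Hg = 567.2 - 420.8 = 146.4000 m


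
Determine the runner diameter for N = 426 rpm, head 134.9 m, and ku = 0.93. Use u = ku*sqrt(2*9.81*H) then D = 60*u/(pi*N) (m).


u = 0.93 * sqrt(2*9.81*134.9) = 47.8452 m/s
D = 60 * 47.8452 / (pi * 426) = 2.1450 m


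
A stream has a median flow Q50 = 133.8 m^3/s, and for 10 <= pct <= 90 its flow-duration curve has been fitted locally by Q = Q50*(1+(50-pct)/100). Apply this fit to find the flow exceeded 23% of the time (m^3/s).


Q = 133.8 * (1 + (50 - 23)/100) = 169.9260 m^3/s


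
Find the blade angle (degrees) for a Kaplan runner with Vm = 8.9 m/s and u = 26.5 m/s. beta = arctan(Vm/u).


beta = arctan(8.9 / 26.5) = 18.5646 degrees


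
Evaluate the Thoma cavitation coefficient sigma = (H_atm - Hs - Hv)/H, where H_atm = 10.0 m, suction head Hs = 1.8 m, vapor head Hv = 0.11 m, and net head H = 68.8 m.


sigma = (10.0 - 1.8 - 0.11) / 68.8 = 0.1176


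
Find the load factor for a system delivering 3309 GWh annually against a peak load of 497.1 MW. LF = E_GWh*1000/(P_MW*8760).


LF = 3309 * 1000 / (497.1 * 8760) = 0.7599


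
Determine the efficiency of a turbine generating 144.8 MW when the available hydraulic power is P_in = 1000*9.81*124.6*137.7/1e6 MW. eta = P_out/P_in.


P_in = 1000 * 9.81 * 124.6 * 137.7 / 1e6 = 168.3143 MW
eta = 144.8 / 168.3143 = 0.8603


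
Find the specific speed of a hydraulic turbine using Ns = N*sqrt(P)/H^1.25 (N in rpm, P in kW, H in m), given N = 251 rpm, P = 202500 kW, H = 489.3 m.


Ns = 251 * 202500^0.5 / 489.3^1.25 = 49.0814


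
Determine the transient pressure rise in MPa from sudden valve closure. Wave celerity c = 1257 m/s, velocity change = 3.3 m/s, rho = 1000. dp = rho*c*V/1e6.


dp = 1000 * 1257 * 3.3 / 1e6 = 4.1481 MPa


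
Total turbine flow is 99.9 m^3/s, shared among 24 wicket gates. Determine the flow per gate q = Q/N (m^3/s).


q = 99.9 / 24 = 4.1625 m^3/s


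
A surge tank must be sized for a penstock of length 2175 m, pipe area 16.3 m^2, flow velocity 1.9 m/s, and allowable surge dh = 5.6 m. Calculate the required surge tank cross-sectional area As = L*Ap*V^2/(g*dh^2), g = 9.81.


As = 2175 * 16.3 * 1.9^2 / (9.81 * 5.6^2) = 416.0150 m^2


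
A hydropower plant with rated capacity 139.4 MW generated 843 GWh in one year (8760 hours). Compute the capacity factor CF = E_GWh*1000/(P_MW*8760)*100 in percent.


CF = 843 * 1000 / (139.4 * 8760) * 100 = 69.0336 %


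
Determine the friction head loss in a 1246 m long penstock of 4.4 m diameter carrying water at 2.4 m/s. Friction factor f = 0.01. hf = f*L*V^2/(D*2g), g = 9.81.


hf = 0.01 * 1246 * 2.4^2 / (4.4 * 2 * 9.81) = 0.8314 m


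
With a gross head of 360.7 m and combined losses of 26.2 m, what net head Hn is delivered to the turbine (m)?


Hn = 360.7 - 26.2 = 334.5000 m


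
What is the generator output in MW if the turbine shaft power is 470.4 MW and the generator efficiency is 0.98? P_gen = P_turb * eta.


P_gen = 470.4 * 0.98 = 460.9920 MW


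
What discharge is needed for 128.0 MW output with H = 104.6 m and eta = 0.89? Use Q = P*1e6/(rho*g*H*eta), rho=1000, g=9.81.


Q = 128.0 * 1e6 / (1000 * 9.81 * 104.6 * 0.89) = 140.1584 m^3/s


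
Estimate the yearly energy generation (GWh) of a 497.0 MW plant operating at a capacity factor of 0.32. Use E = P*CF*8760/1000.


E = 497.0 * 0.32 * 8760 / 1000 = 1393.1904 GWh


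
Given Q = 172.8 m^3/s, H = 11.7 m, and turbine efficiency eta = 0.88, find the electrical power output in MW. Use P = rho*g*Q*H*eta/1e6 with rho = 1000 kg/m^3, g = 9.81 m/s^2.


P = 1000 * 9.81 * 172.8 * 11.7 * 0.88 / 1e6 = 17.4534 MW


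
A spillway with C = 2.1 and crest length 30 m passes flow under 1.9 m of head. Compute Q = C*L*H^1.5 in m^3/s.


Q = 2.1 * 30 * 1.9^1.5 = 164.9951 m^3/s


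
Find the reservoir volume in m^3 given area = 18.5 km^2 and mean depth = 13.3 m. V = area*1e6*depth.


V = 18.5 * 1e6 * 13.3 = 2.4605e+08 m^3


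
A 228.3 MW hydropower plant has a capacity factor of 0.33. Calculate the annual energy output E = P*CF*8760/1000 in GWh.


E = 228.3 * 0.33 * 8760 / 1000 = 659.9696 GWh


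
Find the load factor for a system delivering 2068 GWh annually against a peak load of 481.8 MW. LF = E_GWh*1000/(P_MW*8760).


LF = 2068 * 1000 / (481.8 * 8760) = 0.4900


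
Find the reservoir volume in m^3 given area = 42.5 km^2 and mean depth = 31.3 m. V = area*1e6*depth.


V = 42.5 * 1e6 * 31.3 = 1.3302e+09 m^3


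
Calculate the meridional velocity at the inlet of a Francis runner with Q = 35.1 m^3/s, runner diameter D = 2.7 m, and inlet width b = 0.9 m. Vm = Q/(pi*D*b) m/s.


Vm = 35.1 / (pi * 2.7 * 0.9) = 4.5978 m/s


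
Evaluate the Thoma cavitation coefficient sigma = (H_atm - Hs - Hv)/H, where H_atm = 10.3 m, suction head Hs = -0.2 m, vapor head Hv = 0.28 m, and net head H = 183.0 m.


sigma = (10.3 - (-0.2) - 0.28) / 183.0 = 0.0558


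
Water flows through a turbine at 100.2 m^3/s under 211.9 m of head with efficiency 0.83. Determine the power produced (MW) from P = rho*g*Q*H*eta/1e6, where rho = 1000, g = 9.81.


P = 1000 * 9.81 * 100.2 * 211.9 * 0.83 / 1e6 = 172.8804 MW


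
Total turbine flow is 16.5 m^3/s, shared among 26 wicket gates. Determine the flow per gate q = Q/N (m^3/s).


q = 16.5 / 26 = 0.6346 m^3/s


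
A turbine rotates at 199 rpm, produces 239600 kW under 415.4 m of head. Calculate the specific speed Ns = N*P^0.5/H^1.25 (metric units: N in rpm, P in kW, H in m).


Ns = 199 * 239600^0.5 / 415.4^1.25 = 51.9414


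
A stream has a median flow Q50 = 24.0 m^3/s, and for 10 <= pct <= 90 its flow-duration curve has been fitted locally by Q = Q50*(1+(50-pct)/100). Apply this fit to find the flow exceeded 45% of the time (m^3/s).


Q = 24.0 * (1 + (50 - 45)/100) = 25.2000 m^3/s


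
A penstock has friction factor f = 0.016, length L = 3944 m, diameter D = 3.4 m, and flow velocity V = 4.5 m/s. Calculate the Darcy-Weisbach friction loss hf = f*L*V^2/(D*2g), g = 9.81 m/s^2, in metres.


hf = 0.016 * 3944 * 4.5^2 / (3.4 * 2 * 9.81) = 19.1560 m


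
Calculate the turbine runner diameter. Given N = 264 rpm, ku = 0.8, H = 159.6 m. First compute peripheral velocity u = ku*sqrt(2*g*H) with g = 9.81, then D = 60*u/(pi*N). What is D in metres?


u = 0.8 * sqrt(2*9.81*159.6) = 44.7668 m/s
D = 60 * 44.7668 / (pi * 264) = 3.2386 m


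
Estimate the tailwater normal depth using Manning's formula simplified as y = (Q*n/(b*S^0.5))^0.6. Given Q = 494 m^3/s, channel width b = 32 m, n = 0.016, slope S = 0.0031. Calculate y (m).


y = (494 * 0.016 / (32 * 0.0031^0.5))^0.6 = 2.4446 m


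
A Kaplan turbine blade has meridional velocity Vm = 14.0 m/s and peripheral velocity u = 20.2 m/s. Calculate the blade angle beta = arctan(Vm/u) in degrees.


beta = arctan(14.0 / 20.2) = 34.7246 degrees


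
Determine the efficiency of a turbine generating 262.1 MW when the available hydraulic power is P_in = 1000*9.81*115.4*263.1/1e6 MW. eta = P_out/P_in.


P_in = 1000 * 9.81 * 115.4 * 263.1 / 1e6 = 297.8487 MW
eta = 262.1 / 297.8487 = 0.8800


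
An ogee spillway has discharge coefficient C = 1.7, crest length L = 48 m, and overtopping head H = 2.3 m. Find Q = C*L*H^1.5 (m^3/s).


Q = 1.7 * 48 * 2.3^1.5 = 284.6308 m^3/s


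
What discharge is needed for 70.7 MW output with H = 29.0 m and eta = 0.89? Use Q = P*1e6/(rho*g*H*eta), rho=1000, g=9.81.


Q = 70.7 * 1e6 / (1000 * 9.81 * 29.0 * 0.89) = 279.2302 m^3/s


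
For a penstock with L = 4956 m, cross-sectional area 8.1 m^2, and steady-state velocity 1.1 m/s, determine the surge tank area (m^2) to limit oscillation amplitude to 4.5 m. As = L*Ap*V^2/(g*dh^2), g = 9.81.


As = 4956 * 8.1 * 1.1^2 / (9.81 * 4.5^2) = 244.5162 m^2


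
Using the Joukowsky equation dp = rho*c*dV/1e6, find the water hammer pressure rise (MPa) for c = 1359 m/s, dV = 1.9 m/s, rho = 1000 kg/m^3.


dp = 1000 * 1359 * 1.9 / 1e6 = 2.5821 MPa


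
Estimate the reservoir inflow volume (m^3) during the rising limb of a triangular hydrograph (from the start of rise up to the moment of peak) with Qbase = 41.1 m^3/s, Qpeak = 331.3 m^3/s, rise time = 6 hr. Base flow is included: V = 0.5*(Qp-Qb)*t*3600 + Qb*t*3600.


V = 0.5*(331.3 - 41.1)*6*3600 + 41.1*6*3600 = 4.0219e+06 m^3


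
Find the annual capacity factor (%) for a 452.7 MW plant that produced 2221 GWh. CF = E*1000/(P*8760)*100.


CF = 2221 * 1000 / (452.7 * 8760) * 100 = 56.0059 %


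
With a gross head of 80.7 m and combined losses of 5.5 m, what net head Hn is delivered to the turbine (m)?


Hn = 80.7 - 5.5 = 75.2000 m


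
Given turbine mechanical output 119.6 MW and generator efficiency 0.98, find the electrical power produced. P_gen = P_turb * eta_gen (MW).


P_gen = 119.6 * 0.98 = 117.2080 MW


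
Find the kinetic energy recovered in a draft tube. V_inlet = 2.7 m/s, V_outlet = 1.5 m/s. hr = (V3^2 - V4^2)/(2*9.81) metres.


hr = (2.7^2 - 1.5^2) / (2*9.81) = 0.2569 m


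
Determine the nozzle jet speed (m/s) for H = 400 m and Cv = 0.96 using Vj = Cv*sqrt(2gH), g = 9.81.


Vj = 0.96 * sqrt(2*9.81*400) = 85.0454 m/s


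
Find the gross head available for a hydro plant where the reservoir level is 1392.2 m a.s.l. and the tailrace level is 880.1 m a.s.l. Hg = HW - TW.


Hg = 1392.2 - 880.1 = 512.1000 m


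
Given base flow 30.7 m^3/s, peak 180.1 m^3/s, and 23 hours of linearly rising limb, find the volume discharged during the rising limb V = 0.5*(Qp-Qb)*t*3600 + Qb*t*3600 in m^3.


V = 0.5*(180.1 - 30.7)*23*3600 + 30.7*23*3600 = 8.7271e+06 m^3


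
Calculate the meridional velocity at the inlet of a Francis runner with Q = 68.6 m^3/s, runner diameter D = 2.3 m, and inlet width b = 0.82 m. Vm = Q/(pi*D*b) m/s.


Vm = 68.6 / (pi * 2.3 * 0.82) = 11.5780 m/s


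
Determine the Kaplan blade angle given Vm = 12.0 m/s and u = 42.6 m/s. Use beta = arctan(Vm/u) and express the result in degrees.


beta = arctan(12.0 / 42.6) = 15.7320 degrees


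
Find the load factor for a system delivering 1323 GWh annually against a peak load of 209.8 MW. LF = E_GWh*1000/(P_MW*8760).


LF = 1323 * 1000 / (209.8 * 8760) = 0.7199


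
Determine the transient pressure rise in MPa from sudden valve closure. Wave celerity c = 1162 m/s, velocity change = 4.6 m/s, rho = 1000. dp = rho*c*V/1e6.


dp = 1000 * 1162 * 4.6 / 1e6 = 5.3452 MPa


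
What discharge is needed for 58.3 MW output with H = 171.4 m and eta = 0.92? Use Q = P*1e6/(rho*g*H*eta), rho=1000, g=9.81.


Q = 58.3 * 1e6 / (1000 * 9.81 * 171.4 * 0.92) = 37.6878 m^3/s


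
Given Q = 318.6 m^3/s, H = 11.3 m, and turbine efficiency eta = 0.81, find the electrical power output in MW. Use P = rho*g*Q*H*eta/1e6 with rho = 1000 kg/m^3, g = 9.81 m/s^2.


P = 1000 * 9.81 * 318.6 * 11.3 * 0.81 / 1e6 = 28.6074 MW


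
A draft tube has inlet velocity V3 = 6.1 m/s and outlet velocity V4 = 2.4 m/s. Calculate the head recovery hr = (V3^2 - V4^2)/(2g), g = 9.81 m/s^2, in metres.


hr = (6.1^2 - 2.4^2) / (2*9.81) = 1.6030 m


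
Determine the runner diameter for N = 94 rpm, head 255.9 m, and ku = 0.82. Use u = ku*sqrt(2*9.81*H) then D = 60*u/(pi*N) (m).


u = 0.82 * sqrt(2*9.81*255.9) = 58.1030 m/s
D = 60 * 58.1030 / (pi * 94) = 11.8052 m


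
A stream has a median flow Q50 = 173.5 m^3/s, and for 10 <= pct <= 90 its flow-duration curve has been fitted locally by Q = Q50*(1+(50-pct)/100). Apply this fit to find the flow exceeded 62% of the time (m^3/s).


Q = 173.5 * (1 + (50 - 62)/100) = 152.6800 m^3/s


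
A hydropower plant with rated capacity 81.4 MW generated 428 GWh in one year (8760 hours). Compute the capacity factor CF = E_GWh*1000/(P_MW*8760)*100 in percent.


CF = 428 * 1000 / (81.4 * 8760) * 100 = 60.0227 %


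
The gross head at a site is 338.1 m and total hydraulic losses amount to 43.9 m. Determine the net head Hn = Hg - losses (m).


Hn = 338.1 - 43.9 = 294.2000 m


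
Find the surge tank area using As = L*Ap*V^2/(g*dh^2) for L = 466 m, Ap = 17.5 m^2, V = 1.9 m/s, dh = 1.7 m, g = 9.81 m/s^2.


As = 466 * 17.5 * 1.9^2 / (9.81 * 1.7^2) = 1038.3991 m^2


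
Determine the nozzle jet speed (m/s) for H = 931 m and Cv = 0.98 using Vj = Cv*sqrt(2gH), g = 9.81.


Vj = 0.98 * sqrt(2*9.81*931) = 132.4495 m/s


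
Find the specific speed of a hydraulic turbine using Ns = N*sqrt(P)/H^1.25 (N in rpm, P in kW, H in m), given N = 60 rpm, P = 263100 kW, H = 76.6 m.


Ns = 60 * 263100^0.5 / 76.6^1.25 = 135.8081


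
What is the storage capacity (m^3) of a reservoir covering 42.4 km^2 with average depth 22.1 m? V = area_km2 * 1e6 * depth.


V = 42.4 * 1e6 * 22.1 = 9.3704e+08 m^3


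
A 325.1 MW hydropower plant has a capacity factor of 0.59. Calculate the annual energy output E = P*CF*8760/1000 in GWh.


E = 325.1 * 0.59 * 8760 / 1000 = 1680.2468 GWh


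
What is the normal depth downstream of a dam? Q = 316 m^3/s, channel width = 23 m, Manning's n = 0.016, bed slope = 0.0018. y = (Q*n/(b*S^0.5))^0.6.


y = (316 * 0.016 / (23 * 0.0018^0.5))^0.6 = 2.6833 m


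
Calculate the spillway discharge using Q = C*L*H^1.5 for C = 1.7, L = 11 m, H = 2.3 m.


Q = 1.7 * 11 * 2.3^1.5 = 65.2279 m^3/s


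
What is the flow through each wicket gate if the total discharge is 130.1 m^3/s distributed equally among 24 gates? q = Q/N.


q = 130.1 / 24 = 5.4208 m^3/s


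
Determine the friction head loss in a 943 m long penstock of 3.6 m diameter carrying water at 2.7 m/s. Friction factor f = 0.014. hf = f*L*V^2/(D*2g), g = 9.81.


hf = 0.014 * 943 * 2.7^2 / (3.6 * 2 * 9.81) = 1.3626 m


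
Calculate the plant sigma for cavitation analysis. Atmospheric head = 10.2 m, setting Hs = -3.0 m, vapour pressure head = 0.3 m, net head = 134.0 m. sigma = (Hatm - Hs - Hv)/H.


sigma = (10.2 - (-3.0) - 0.3) / 134.0 = 0.0963


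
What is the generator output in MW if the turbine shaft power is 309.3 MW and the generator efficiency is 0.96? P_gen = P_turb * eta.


P_gen = 309.3 * 0.96 = 296.9280 MW


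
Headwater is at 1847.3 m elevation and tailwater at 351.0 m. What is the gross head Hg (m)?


Hg = 1847.3 - 351.0 = 1496.3000 m


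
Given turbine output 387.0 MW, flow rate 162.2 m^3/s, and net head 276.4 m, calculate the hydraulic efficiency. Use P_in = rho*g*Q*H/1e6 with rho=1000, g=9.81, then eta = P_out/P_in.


P_in = 1000 * 9.81 * 162.2 * 276.4 / 1e6 = 439.8027 MW
eta = 387.0 / 439.8027 = 0.8799


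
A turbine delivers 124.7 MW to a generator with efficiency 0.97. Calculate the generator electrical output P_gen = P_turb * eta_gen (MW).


P_gen = 124.7 * 0.97 = 120.9590 MW


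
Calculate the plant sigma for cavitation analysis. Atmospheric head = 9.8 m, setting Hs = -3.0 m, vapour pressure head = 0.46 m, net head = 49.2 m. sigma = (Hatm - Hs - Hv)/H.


sigma = (9.8 - (-3.0) - 0.46) / 49.2 = 0.2508


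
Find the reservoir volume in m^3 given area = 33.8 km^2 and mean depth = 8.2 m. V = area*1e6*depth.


V = 33.8 * 1e6 * 8.2 = 2.7716e+08 m^3


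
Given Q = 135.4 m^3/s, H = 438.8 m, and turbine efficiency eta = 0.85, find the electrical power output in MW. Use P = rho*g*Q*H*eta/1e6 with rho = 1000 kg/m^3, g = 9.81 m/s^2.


P = 1000 * 9.81 * 135.4 * 438.8 * 0.85 / 1e6 = 495.4196 MW


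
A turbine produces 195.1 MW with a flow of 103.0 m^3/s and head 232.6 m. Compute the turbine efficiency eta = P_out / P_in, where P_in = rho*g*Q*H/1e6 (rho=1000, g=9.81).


P_in = 1000 * 9.81 * 103.0 * 232.6 / 1e6 = 235.0260 MW
eta = 195.1 / 235.0260 = 0.8301


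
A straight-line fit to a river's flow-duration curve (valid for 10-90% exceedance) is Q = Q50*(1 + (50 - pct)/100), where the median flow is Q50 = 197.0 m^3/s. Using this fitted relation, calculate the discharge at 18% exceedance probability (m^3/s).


Q = 197.0 * (1 + (50 - 18)/100) = 260.0400 m^3/s


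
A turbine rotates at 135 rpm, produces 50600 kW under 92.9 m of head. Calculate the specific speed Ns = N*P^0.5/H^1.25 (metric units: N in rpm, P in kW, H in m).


Ns = 135 * 50600^0.5 / 92.9^1.25 = 105.2905


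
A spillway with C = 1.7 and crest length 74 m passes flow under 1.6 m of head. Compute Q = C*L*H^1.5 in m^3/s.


Q = 1.7 * 74 * 1.6^1.5 = 254.6013 m^3/s


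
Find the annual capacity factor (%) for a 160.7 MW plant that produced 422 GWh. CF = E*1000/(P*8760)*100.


CF = 422 * 1000 / (160.7 * 8760) * 100 = 29.9773 %


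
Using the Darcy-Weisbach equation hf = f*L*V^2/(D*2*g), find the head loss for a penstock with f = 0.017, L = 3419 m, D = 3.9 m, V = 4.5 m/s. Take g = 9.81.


hf = 0.017 * 3419 * 4.5^2 / (3.9 * 2 * 9.81) = 15.3819 m


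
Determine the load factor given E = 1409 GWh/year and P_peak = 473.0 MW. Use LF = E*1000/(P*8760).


LF = 1409 * 1000 / (473.0 * 8760) = 0.3401


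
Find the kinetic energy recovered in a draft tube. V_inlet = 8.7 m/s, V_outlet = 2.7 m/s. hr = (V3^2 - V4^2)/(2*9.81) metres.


hr = (8.7^2 - 2.7^2) / (2*9.81) = 3.4862 m


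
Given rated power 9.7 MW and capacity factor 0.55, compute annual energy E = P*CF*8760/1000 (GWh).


E = 9.7 * 0.55 * 8760 / 1000 = 46.7346 GWh


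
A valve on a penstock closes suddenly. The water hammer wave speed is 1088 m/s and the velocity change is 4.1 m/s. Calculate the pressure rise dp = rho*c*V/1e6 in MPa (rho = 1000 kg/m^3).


dp = 1000 * 1088 * 4.1 / 1e6 = 4.4608 MPa


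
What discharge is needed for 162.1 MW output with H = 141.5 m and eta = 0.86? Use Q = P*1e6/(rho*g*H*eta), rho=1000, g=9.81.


Q = 162.1 * 1e6 / (1000 * 9.81 * 141.5 * 0.86) = 135.7873 m^3/s


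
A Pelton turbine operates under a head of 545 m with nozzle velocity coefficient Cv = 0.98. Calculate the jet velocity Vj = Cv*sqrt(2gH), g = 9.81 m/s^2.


Vj = 0.98 * sqrt(2*9.81*545) = 101.3383 m/s


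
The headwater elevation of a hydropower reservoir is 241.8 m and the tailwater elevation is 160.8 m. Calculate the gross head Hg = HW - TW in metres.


Hg = 241.8 - 160.8 = 81.0000 m


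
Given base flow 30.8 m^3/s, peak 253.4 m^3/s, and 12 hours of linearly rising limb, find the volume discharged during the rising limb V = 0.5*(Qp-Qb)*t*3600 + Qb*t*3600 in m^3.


V = 0.5*(253.4 - 30.8)*12*3600 + 30.8*12*3600 = 6.1387e+06 m^3


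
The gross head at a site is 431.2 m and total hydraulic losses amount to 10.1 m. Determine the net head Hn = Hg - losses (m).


Hn = 431.2 - 10.1 = 421.1000 m


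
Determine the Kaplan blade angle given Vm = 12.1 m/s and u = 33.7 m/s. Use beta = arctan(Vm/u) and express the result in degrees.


beta = arctan(12.1 / 33.7) = 19.7507 degrees


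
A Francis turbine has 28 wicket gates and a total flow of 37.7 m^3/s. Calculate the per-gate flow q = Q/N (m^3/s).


q = 37.7 / 28 = 1.3464 m^3/s


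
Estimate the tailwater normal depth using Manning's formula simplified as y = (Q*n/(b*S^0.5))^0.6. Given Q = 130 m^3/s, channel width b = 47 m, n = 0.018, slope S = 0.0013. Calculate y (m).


y = (130 * 0.018 / (47 * 0.0013^0.5))^0.6 = 1.2136 m


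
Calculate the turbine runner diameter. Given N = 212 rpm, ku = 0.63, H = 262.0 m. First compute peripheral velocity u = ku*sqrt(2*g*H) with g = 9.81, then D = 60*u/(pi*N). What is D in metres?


u = 0.63 * sqrt(2*9.81*262.0) = 45.1690 m/s
D = 60 * 45.1690 / (pi * 212) = 4.0692 m


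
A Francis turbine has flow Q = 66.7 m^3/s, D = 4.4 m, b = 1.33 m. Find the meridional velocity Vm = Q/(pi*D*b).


Vm = 66.7 / (pi * 4.4 * 1.33) = 3.6280 m/s


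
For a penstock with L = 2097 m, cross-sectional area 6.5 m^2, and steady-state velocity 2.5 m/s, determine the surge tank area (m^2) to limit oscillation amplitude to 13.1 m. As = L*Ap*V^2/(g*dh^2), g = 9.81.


As = 2097 * 6.5 * 2.5^2 / (9.81 * 13.1^2) = 50.6035 m^2


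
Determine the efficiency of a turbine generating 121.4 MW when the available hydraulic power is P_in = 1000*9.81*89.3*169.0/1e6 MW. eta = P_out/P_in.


P_in = 1000 * 9.81 * 89.3 * 169.0 / 1e6 = 148.0496 MW
eta = 121.4 / 148.0496 = 0.8200


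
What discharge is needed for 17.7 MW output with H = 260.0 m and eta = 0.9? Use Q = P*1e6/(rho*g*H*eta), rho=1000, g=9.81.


Q = 17.7 * 1e6 / (1000 * 9.81 * 260.0 * 0.9) = 7.7106 m^3/s


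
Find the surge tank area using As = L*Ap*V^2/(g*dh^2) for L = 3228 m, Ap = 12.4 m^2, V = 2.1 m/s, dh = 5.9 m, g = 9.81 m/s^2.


As = 3228 * 12.4 * 2.1^2 / (9.81 * 5.9^2) = 516.9169 m^2


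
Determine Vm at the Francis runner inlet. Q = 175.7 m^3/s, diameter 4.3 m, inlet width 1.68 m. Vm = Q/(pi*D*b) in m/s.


Vm = 175.7 / (pi * 4.3 * 1.68) = 7.7418 m/s


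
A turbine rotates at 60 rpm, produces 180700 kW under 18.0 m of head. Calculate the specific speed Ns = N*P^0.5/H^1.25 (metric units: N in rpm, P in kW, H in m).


Ns = 60 * 180700^0.5 / 18.0^1.25 = 687.9228


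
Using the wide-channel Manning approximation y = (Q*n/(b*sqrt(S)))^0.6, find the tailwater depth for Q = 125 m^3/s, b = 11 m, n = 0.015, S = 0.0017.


y = (125 * 0.015 / (11 * 0.0017^0.5))^0.6 = 2.3433 m


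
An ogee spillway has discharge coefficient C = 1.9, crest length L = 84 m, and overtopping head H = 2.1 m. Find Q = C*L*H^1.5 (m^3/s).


Q = 1.9 * 84 * 2.1^1.5 = 485.6930 m^3/s


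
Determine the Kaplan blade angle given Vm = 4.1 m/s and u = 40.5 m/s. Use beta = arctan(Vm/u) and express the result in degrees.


beta = arctan(4.1 / 40.5) = 5.7806 degrees


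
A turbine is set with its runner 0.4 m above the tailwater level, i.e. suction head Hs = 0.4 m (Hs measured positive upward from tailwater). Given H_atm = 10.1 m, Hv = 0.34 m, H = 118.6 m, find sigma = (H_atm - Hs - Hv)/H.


sigma = (10.1 - 0.4 - 0.34) / 118.6 = 0.0789


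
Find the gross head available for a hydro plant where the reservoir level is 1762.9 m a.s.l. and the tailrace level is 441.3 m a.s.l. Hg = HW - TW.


Hg = 1762.9 - 441.3 = 1321.6000 m


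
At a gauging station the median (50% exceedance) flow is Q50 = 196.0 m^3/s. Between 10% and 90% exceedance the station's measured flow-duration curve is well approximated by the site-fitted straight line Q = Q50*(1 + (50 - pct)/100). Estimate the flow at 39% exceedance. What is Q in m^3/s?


Q = 196.0 * (1 + (50 - 39)/100) = 217.5600 m^3/s


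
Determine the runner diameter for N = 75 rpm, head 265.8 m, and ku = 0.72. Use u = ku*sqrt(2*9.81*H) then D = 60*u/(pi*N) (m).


u = 0.72 * sqrt(2*9.81*265.8) = 51.9947 m/s
D = 60 * 51.9947 / (pi * 75) = 13.2404 m


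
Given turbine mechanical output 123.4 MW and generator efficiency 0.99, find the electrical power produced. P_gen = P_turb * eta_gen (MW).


P_gen = 123.4 * 0.99 = 122.1660 MW


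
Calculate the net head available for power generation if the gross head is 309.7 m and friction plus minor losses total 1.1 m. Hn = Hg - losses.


Hn = 309.7 - 1.1 = 308.6000 m


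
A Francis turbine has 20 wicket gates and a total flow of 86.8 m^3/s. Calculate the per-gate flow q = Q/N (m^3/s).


q = 86.8 / 20 = 4.3400 m^3/s


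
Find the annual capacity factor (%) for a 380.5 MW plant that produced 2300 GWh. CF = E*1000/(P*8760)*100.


CF = 2300 * 1000 / (380.5 * 8760) * 100 = 69.0032 %


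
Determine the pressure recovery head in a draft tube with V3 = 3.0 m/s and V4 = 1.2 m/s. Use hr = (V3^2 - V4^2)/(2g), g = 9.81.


hr = (3.0^2 - 1.2^2) / (2*9.81) = 0.3853 m


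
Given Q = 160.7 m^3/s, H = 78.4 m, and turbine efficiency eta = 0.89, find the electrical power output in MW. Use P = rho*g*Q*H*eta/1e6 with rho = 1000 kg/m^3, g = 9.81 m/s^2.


P = 1000 * 9.81 * 160.7 * 78.4 * 0.89 / 1e6 = 109.9996 MW


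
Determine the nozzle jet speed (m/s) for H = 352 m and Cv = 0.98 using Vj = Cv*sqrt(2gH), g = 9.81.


Vj = 0.98 * sqrt(2*9.81*352) = 81.4417 m/s


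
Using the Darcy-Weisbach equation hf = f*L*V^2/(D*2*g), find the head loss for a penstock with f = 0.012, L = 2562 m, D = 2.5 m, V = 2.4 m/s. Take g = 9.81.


hf = 0.012 * 2562 * 2.4^2 / (2.5 * 2 * 9.81) = 3.6103 m


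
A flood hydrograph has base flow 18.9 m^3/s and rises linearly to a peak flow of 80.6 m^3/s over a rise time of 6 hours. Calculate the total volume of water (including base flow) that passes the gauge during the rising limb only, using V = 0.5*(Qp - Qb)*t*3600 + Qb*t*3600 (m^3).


V = 0.5*(80.6 - 18.9)*6*3600 + 18.9*6*3600 = 1.0746e+06 m^3


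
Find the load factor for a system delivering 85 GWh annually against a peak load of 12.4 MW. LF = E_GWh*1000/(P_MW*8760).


LF = 85 * 1000 / (12.4 * 8760) = 0.7825


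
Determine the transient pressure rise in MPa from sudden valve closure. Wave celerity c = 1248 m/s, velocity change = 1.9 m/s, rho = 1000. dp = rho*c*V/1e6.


dp = 1000 * 1248 * 1.9 / 1e6 = 2.3712 MPa


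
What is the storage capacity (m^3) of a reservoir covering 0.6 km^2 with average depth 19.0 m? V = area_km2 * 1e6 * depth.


V = 0.6 * 1e6 * 19.0 = 1.1400e+07 m^3


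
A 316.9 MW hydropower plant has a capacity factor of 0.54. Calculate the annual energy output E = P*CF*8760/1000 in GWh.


E = 316.9 * 0.54 * 8760 / 1000 = 1499.0638 GWh


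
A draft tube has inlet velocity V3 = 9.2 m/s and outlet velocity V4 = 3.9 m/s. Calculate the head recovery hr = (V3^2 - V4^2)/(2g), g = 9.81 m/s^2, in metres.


hr = (9.2^2 - 3.9^2) / (2*9.81) = 3.5387 m


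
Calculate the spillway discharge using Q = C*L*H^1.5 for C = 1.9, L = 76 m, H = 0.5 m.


Q = 1.9 * 76 * 0.5^1.5 = 51.0531 m^3/s


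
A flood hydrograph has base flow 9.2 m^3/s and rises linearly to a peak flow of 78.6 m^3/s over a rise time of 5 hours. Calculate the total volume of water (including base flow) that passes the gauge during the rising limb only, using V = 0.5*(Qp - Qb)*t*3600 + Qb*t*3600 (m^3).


V = 0.5*(78.6 - 9.2)*5*3600 + 9.2*5*3600 = 790200.0000 m^3


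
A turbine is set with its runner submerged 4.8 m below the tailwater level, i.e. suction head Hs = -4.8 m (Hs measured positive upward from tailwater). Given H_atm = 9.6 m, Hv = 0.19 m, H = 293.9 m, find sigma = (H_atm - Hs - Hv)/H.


sigma = (9.6 - (-4.8) - 0.19) / 293.9 = 0.0483


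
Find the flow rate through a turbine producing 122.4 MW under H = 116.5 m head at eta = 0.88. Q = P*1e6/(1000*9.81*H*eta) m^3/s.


Q = 122.4 * 1e6 / (1000 * 9.81 * 116.5 * 0.88) = 121.7037 m^3/s


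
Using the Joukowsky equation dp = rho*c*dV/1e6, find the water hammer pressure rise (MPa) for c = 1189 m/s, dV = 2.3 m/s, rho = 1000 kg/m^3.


dp = 1000 * 1189 * 2.3 / 1e6 = 2.7347 MPa


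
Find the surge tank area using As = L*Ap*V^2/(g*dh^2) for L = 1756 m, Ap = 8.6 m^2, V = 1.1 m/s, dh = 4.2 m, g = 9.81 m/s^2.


As = 1756 * 8.6 * 1.1^2 / (9.81 * 4.2^2) = 105.5944 m^2


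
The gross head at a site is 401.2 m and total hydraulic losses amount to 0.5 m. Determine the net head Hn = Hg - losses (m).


Hn = 401.2 - 0.5 = 400.7000 m


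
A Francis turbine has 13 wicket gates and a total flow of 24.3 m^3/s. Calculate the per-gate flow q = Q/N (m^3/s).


q = 24.3 / 13 = 1.8692 m^3/s


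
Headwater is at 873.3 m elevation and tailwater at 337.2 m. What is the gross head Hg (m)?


Hg = 873.3 - 337.2 = 536.1000 m


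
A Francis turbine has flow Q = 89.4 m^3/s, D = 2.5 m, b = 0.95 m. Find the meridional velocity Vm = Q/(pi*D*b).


Vm = 89.4 / (pi * 2.5 * 0.95) = 11.9819 m/s


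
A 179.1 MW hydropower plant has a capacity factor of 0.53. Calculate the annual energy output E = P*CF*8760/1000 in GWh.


E = 179.1 * 0.53 * 8760 / 1000 = 831.5255 GWh


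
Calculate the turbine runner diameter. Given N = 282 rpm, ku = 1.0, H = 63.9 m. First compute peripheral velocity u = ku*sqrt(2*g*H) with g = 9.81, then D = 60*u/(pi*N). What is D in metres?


u = 1.0 * sqrt(2*9.81*63.9) = 35.4079 m/s
D = 60 * 35.4079 / (pi * 282) = 2.3980 m


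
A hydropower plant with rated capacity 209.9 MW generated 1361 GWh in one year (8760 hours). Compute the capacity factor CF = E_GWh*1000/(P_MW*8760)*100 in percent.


CF = 1361 * 1000 / (209.9 * 8760) * 100 = 74.0187 %


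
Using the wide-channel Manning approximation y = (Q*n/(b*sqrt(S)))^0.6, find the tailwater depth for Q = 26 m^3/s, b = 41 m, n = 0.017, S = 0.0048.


y = (26 * 0.017 / (41 * 0.0048^0.5))^0.6 = 0.3275 m


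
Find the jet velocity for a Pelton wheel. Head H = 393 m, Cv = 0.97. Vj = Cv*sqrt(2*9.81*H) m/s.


Vj = 0.97 * sqrt(2*9.81*393) = 85.1761 m/s


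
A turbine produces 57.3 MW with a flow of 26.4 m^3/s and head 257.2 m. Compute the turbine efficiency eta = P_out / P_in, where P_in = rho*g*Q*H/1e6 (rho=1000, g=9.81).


P_in = 1000 * 9.81 * 26.4 * 257.2 / 1e6 = 66.6107 MW
eta = 57.3 / 66.6107 = 0.8602


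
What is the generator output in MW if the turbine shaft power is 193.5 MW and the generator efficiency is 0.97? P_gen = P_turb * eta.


P_gen = 193.5 * 0.97 = 187.6950 MW


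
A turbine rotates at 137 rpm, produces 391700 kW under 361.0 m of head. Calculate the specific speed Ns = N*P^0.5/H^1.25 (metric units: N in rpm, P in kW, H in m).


Ns = 137 * 391700^0.5 / 361.0^1.25 = 54.4896


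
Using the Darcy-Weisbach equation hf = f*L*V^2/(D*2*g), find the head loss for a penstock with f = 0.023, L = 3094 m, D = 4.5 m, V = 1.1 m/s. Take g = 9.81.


hf = 0.023 * 3094 * 1.1^2 / (4.5 * 2 * 9.81) = 0.9753 m


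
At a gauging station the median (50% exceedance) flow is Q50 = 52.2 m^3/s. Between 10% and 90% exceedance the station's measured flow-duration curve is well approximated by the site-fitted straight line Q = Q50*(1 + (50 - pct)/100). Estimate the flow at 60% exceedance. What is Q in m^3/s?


Q = 52.2 * (1 + (50 - 60)/100) = 46.9800 m^3/s


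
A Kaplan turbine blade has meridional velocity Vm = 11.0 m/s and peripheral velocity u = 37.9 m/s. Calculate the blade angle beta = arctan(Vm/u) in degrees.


beta = arctan(11.0 / 37.9) = 16.1847 degrees


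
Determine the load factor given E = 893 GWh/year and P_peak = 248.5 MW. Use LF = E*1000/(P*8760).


LF = 893 * 1000 / (248.5 * 8760) = 0.4102


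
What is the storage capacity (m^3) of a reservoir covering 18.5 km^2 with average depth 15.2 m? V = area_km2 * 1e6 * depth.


V = 18.5 * 1e6 * 15.2 = 2.8120e+08 m^3


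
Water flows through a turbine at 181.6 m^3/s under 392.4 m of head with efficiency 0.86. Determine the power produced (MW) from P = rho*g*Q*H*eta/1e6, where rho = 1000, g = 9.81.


P = 1000 * 9.81 * 181.6 * 392.4 * 0.86 / 1e6 = 601.1908 MW


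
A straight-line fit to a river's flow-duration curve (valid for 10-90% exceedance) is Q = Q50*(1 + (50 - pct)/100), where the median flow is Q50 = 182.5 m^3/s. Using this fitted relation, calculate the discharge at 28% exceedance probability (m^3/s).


Q = 182.5 * (1 + (50 - 28)/100) = 222.6500 m^3/s


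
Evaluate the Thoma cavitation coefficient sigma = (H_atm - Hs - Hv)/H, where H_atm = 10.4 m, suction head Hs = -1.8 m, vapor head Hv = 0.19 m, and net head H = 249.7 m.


sigma = (10.4 - (-1.8) - 0.19) / 249.7 = 0.0481


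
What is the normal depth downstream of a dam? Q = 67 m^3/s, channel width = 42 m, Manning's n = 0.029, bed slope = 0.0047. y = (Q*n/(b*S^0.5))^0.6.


y = (67 * 0.029 / (42 * 0.0047^0.5))^0.6 = 0.7898 m


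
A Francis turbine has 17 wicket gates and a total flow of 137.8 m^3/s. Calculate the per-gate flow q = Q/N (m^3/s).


q = 137.8 / 17 = 8.1059 m^3/s


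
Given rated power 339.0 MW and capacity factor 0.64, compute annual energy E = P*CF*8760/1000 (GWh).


E = 339.0 * 0.64 * 8760 / 1000 = 1900.5696 GWh


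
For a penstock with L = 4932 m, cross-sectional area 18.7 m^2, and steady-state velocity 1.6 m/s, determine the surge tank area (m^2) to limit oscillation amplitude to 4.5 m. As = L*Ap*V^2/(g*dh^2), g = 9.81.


As = 4932 * 18.7 * 1.6^2 / (9.81 * 4.5^2) = 1188.5312 m^2


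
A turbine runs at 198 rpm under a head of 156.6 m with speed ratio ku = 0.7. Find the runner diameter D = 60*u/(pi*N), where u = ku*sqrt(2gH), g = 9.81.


u = 0.7 * sqrt(2*9.81*156.6) = 38.8010 m/s
D = 60 * 38.8010 / (pi * 198) = 3.7427 m


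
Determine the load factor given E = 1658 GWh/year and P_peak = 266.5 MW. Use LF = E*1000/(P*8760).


LF = 1658 * 1000 / (266.5 * 8760) = 0.7102


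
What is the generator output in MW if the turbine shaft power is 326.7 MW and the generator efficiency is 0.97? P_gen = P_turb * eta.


P_gen = 326.7 * 0.97 = 316.8990 MW


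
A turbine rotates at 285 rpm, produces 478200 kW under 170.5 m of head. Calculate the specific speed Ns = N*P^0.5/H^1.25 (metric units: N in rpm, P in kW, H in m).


Ns = 285 * 478200^0.5 / 170.5^1.25 = 319.8852


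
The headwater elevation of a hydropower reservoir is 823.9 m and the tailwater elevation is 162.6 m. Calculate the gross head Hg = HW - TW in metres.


Hg = 823.9 - 162.6 = 661.3000 m


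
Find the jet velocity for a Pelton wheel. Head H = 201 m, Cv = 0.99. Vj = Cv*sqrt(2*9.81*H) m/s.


Vj = 0.99 * sqrt(2*9.81*201) = 62.1703 m/s


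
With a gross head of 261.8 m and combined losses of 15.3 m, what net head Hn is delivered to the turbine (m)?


Hn = 261.8 - 15.3 = 246.5000 m


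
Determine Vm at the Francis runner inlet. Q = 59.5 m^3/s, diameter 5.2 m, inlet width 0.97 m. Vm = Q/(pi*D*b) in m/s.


Vm = 59.5 / (pi * 5.2 * 0.97) = 3.7548 m/s


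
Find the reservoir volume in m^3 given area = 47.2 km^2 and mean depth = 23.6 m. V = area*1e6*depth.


V = 47.2 * 1e6 * 23.6 = 1.1139e+09 m^3


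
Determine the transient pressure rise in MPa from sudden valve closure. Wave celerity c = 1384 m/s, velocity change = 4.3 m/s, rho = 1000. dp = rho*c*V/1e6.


dp = 1000 * 1384 * 4.3 / 1e6 = 5.9512 MPa


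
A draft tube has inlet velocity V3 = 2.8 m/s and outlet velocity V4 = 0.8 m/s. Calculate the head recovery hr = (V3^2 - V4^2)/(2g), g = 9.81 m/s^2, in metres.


hr = (2.8^2 - 0.8^2) / (2*9.81) = 0.3670 m


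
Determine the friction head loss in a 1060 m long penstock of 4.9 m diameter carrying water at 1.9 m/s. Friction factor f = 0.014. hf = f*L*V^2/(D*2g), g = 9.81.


hf = 0.014 * 1060 * 1.9^2 / (4.9 * 2 * 9.81) = 0.5572 m


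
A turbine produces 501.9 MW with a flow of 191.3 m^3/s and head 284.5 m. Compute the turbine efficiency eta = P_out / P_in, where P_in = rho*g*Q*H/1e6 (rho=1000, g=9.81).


P_in = 1000 * 9.81 * 191.3 * 284.5 / 1e6 = 533.9078 MW
eta = 501.9 / 533.9078 = 0.9400


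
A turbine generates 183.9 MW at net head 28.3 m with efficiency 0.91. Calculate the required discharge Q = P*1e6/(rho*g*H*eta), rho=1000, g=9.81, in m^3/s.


Q = 183.9 * 1e6 / (1000 * 9.81 * 28.3 * 0.91) = 727.9221 m^3/s


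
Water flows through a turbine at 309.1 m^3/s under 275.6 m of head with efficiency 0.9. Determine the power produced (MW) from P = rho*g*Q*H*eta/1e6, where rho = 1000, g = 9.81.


P = 1000 * 9.81 * 309.1 * 275.6 * 0.9 / 1e6 = 752.1245 MW


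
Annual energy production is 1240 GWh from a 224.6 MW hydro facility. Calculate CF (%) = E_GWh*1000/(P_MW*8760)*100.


CF = 1240 * 1000 / (224.6 * 8760) * 100 = 63.0243 %


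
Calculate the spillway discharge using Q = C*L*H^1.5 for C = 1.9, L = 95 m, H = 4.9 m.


Q = 1.9 * 95 * 4.9^1.5 = 1957.8135 m^3/s


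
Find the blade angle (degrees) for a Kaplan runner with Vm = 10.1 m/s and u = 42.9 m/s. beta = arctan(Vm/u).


beta = arctan(10.1 / 42.9) = 13.2480 degrees


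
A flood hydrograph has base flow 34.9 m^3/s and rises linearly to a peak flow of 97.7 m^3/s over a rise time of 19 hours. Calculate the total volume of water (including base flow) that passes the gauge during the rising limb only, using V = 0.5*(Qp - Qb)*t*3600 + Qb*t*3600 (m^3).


V = 0.5*(97.7 - 34.9)*19*3600 + 34.9*19*3600 = 4.5349e+06 m^3


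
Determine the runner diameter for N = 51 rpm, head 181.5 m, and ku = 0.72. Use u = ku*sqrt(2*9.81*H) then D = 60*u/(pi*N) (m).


u = 0.72 * sqrt(2*9.81*181.5) = 42.9655 m/s
D = 60 * 42.9655 / (pi * 51) = 16.0898 m


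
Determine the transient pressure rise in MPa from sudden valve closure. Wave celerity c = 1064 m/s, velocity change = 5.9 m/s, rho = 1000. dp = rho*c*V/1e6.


dp = 1000 * 1064 * 5.9 / 1e6 = 6.2776 MPa


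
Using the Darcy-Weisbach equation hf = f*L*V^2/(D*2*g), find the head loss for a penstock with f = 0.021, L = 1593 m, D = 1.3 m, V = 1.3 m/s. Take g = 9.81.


hf = 0.021 * 1593 * 1.3^2 / (1.3 * 2 * 9.81) = 2.2166 m


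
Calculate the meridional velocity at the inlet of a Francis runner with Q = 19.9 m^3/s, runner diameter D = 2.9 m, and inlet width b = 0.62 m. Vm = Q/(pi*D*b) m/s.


Vm = 19.9 / (pi * 2.9 * 0.62) = 3.5230 m/s
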